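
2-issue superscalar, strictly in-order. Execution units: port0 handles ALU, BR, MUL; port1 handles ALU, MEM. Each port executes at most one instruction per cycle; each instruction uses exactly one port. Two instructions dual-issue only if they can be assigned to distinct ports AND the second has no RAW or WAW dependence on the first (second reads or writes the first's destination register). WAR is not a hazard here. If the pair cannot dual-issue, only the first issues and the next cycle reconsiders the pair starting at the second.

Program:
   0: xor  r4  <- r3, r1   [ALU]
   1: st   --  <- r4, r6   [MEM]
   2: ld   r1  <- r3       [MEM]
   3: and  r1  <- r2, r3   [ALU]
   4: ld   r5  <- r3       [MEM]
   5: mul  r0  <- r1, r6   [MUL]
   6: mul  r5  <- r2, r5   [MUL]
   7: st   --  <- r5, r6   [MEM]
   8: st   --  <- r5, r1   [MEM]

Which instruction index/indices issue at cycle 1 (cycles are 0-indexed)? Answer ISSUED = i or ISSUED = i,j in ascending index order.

c0: i0 xor  RAW r4
c1: i1 st  no-port MEM/MEM
c2: i2 ld  WAW r1
c3: i3/i4 and+ld  2-wide
c4: i5 mul  no-port MUL/MUL
c5: i6 mul  RAW r5
c6: i7 st  no-port MEM/MEM
c7: i8 st  tail

ISSUED = 1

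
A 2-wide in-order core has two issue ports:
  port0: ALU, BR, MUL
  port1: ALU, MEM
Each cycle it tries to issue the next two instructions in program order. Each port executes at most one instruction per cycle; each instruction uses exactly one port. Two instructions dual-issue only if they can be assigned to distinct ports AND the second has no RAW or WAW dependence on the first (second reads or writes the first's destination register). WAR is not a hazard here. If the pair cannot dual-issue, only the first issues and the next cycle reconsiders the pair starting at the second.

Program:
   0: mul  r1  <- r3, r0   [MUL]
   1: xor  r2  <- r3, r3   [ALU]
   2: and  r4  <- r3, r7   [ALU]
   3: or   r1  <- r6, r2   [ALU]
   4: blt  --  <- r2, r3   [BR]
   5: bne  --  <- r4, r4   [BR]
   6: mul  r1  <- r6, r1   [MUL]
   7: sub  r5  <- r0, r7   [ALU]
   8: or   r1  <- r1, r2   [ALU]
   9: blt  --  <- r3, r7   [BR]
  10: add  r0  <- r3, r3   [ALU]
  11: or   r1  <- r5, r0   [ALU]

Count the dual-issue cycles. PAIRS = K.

PAIRS = 4

0. mul.MUL;xor.ALU @i0&i1  | pair
1. and.ALU;or.ALU @i2&i3  | pair
2. blt.BR @i4  | no-port BR/BR
3. bne.BR @i5  | no-port BR/MUL
4. mul.MUL;sub.ALU @i6&i7  | pair
5. or.ALU;blt.BR @i8&i9  | pair
6. add.ALU @i10  | RAW r0
7. or.ALU @i11  | tail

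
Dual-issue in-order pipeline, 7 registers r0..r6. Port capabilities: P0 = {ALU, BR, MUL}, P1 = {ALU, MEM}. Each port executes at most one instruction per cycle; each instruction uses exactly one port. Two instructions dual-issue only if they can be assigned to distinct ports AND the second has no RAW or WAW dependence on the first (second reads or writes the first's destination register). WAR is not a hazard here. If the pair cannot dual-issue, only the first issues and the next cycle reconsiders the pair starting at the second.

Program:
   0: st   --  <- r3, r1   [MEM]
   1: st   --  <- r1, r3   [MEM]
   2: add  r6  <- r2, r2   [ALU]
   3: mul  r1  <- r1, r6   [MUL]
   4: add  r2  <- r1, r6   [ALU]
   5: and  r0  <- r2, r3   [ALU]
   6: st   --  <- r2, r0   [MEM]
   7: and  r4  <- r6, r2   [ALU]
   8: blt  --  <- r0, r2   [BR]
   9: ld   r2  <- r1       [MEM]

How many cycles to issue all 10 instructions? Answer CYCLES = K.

CYCLES = 7

[0] i0  st.MEM  -- no-port MEM/MEM
[1] i1/i2  st.MEM+add.ALU  -- dual
[2] i3  mul.MUL  -- RAW r1
[3] i4  add.ALU  -- RAW r2
[4] i5  and.ALU  -- RAW r0
[5] i6/i7  st.MEM+and.ALU  -- dual
[6] i8/i9  blt.BR+ld.MEM  -- dual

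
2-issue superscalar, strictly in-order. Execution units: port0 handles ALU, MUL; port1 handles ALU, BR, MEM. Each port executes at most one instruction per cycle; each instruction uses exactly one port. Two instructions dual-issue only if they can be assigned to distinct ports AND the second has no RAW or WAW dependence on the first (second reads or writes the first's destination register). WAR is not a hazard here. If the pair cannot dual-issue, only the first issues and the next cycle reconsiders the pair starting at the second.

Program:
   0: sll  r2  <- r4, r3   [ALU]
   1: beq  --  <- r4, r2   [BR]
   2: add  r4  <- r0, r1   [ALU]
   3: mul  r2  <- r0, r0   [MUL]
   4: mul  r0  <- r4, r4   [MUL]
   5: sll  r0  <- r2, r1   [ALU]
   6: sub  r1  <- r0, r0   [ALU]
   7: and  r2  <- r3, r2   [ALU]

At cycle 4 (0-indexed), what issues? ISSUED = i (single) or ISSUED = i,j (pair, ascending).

ISSUED = 5

t=0 i0:sll.ALU ; RAW r2
t=1 i1+i2:beq.BR;add.ALU ; 2-wide
t=2 i3:mul.MUL ; no-port MUL/MUL
t=3 i4:mul.MUL ; WAW r0
t=4 i5:sll.ALU ; RAW r0
t=5 i6+i7:sub.ALU;and.ALU ; 2-wide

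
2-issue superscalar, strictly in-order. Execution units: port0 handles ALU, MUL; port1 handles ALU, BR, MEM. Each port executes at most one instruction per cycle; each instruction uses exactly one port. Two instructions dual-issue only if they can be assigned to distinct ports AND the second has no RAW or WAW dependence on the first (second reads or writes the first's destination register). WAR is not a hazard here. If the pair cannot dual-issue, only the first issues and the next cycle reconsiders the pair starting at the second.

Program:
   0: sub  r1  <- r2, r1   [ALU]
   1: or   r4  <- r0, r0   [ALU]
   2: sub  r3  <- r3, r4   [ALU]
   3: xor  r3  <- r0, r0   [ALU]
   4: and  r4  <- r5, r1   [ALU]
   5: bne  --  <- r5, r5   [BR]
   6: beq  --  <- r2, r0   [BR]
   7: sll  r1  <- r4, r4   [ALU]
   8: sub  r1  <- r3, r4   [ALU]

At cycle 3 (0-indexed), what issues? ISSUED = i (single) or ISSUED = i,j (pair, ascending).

[0] i0&i1  sub.ALU+or.ALU  -- dual
[1] i2  sub.ALU  -- WAW r3
[2] i3&i4  xor.ALU+and.ALU  -- dual
[3] i5  bne.BR  -- no-port BR/BR
[4] i6&i7  beq.BR+sll.ALU  -- dual
[5] i8  sub.ALU  -- tail

ISSUED = 5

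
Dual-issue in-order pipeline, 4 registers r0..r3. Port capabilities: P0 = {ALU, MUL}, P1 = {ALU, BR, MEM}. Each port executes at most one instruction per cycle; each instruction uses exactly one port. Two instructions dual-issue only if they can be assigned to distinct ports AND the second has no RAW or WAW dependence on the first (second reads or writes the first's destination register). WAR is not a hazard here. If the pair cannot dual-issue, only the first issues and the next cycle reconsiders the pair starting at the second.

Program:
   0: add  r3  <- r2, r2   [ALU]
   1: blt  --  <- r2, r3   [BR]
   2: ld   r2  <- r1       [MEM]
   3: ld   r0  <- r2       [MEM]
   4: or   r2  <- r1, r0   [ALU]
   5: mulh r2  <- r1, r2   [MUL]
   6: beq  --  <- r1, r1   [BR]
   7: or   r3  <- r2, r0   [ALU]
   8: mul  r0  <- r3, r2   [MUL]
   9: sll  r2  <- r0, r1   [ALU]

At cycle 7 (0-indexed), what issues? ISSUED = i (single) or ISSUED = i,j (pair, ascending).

ISSUED = 8

[0] i0  add  -- RAW r3
[1] i1  blt  -- no-port BR/MEM
[2] i2  ld  -- no-port MEM/MEM
[3] i3  ld  -- RAW r0
[4] i4  or  -- RAW+WAW r2
[5] i5&i6  mulh/beq  -- 2-wide
[6] i7  or  -- RAW r3
[7] i8  mul  -- RAW r0
[8] i9  sll  -- tail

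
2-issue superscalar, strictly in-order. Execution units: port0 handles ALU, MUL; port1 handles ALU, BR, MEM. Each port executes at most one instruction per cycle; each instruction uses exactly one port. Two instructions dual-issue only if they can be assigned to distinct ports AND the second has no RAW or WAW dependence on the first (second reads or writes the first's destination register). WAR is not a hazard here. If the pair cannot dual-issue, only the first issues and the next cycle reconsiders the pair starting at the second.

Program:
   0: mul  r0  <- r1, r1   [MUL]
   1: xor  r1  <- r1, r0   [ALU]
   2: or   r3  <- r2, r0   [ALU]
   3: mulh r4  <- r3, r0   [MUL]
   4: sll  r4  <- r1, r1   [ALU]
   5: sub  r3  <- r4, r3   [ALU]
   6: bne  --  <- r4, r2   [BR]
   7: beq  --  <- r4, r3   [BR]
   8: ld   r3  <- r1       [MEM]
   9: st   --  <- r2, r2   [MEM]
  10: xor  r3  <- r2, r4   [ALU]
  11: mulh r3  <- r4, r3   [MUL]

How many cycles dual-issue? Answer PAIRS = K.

PAIRS = 3

#0 head=0: mul.MUL i0 RAW r0
#1 head=1: xor.ALU/or.ALU i1+i2 dual
#2 head=3: mulh.MUL i3 WAW r4
#3 head=4: sll.ALU i4 RAW r4
#4 head=5: sub.ALU/bne.BR i5+i6 dual
#5 head=7: beq.BR i7 no-port BR/MEM
#6 head=8: ld.MEM i8 no-port MEM/MEM
#7 head=9: st.MEM/xor.ALU i9+i10 dual
#8 head=11: mulh.MUL i11 tail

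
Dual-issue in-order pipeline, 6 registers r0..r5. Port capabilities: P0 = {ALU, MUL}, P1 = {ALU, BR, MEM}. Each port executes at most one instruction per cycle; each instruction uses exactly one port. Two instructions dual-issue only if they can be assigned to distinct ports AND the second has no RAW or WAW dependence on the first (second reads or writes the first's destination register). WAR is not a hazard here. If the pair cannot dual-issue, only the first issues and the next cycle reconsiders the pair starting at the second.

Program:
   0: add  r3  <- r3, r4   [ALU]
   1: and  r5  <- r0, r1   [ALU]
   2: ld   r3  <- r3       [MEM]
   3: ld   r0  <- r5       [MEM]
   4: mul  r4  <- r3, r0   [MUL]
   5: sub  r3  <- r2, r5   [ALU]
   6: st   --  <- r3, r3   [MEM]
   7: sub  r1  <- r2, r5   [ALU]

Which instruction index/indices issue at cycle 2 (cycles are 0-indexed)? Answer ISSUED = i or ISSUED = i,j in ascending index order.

ISSUED = 3

  cy0 -> i0+i1 (add.ALU;and.ALU) dual
  cy1 -> i2 (ld.MEM) no-port MEM/MEM
  cy2 -> i3 (ld.MEM) RAW r0
  cy3 -> i4+i5 (mul.MUL;sub.ALU) dual
  cy4 -> i6+i7 (st.MEM;sub.ALU) dual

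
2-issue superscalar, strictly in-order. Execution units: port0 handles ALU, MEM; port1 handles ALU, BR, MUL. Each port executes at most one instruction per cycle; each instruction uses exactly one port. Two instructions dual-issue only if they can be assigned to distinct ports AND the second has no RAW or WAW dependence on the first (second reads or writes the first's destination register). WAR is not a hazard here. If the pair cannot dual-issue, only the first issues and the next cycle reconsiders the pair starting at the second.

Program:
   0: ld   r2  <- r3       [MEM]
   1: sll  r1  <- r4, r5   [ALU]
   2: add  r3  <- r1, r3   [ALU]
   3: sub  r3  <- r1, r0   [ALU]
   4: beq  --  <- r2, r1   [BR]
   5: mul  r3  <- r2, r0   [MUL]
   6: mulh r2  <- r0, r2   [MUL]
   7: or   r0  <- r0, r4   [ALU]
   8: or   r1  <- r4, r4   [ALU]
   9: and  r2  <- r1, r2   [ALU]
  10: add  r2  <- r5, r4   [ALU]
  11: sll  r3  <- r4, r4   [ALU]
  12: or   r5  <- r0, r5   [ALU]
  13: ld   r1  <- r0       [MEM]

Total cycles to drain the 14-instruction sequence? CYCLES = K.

CYCLES = 9

t=0 i0,i1:ld sll ; 2-wide
t=1 i2:add ; WAW r3
t=2 i3,i4:sub beq ; 2-wide
t=3 i5:mul ; no-port MUL/MUL
t=4 i6,i7:mulh or ; 2-wide
t=5 i8:or ; RAW r1
t=6 i9:and ; WAW r2
t=7 i10,i11:add sll ; 2-wide
t=8 i12,i13:or ld ; 2-wide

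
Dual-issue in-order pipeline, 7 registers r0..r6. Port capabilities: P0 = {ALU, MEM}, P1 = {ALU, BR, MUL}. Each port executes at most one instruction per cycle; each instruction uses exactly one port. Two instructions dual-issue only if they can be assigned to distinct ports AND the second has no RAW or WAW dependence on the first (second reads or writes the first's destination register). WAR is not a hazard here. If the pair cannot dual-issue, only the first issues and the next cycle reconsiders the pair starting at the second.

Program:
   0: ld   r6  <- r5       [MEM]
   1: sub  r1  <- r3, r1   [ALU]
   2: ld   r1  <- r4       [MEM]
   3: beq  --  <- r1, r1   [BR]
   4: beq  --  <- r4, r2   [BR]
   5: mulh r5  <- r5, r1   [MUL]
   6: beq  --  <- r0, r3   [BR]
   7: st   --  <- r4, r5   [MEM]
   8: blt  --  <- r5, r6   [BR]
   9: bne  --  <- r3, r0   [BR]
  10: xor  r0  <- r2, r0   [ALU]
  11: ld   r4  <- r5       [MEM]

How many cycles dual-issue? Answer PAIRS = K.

PAIRS = 3

0. ld.MEM;sub.ALU @i0&i1  | 2-wide
1. ld.MEM @i2  | RAW r1
2. beq.BR @i3  | no-port BR/BR
3. beq.BR @i4  | no-port BR/MUL
4. mulh.MUL @i5  | no-port MUL/BR
5. beq.BR;st.MEM @i6&i7  | 2-wide
6. blt.BR @i8  | no-port BR/BR
7. bne.BR;xor.ALU @i9&i10  | 2-wide
8. ld.MEM @i11  | tail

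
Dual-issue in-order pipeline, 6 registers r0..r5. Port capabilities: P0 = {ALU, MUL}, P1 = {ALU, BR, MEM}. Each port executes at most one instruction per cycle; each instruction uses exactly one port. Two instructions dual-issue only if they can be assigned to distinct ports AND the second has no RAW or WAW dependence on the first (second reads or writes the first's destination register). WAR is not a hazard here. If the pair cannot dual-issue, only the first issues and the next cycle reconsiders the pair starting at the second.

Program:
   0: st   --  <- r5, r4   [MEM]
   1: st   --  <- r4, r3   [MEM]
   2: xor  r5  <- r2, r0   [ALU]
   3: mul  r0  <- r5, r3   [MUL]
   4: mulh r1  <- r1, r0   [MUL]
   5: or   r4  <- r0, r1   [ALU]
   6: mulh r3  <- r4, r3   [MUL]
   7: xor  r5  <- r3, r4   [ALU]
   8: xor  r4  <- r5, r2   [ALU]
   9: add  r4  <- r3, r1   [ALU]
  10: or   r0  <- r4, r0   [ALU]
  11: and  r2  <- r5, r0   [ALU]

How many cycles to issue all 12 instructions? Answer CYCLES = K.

CYCLES = 11

#0 head=0: st.MEM i0 no-port MEM/MEM
#1 head=1: st.MEM xor.ALU i1/i2 dual
#2 head=3: mul.MUL i3 no-port MUL/MUL
#3 head=4: mulh.MUL i4 RAW r1
#4 head=5: or.ALU i5 RAW r4
#5 head=6: mulh.MUL i6 RAW r3
#6 head=7: xor.ALU i7 RAW r5
#7 head=8: xor.ALU i8 WAW r4
#8 head=9: add.ALU i9 RAW r4
#9 head=10: or.ALU i10 RAW r0
#10 head=11: and.ALU i11 tail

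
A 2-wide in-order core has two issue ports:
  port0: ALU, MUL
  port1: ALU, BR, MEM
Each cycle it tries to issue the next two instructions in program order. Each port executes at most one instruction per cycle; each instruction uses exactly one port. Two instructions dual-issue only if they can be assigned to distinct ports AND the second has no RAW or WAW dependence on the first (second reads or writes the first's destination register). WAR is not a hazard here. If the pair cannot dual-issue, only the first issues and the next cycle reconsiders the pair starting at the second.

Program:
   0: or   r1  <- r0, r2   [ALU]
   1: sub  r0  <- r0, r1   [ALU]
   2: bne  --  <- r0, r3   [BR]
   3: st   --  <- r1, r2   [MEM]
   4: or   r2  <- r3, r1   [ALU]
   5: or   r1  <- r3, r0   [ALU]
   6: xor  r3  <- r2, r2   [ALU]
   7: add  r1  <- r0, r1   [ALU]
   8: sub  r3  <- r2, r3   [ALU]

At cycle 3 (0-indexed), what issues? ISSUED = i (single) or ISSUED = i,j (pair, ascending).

#0 head=0: or i0 RAW r1
#1 head=1: sub i1 RAW r0
#2 head=2: bne i2 no-port BR/MEM
#3 head=3: st or i3+i4 pair
#4 head=5: or xor i5+i6 pair
#5 head=7: add sub i7+i8 pair

ISSUED = 3,4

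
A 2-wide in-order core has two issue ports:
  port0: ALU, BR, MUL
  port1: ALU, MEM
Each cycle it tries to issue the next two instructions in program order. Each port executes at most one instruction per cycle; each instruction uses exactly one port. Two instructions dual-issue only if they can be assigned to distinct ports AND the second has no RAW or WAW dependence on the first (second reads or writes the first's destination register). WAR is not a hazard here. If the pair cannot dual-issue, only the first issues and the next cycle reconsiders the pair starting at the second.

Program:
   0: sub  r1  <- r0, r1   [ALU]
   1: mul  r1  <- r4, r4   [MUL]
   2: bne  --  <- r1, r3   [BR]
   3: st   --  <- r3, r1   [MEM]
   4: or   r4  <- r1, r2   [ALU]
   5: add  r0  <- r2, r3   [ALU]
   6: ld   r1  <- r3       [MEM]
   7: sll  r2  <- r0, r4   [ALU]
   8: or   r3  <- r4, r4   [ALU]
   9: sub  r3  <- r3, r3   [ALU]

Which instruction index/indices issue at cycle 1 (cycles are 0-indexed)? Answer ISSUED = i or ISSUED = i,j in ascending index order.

ISSUED = 1

0. sub @i0  | WAW r1
1. mul @i1  | no-port MUL/BR
2. bne;st @i2+i3  | 2-wide
3. or;add @i4+i5  | 2-wide
4. ld;sll @i6+i7  | 2-wide
5. or @i8  | RAW+WAW r3
6. sub @i9  | tail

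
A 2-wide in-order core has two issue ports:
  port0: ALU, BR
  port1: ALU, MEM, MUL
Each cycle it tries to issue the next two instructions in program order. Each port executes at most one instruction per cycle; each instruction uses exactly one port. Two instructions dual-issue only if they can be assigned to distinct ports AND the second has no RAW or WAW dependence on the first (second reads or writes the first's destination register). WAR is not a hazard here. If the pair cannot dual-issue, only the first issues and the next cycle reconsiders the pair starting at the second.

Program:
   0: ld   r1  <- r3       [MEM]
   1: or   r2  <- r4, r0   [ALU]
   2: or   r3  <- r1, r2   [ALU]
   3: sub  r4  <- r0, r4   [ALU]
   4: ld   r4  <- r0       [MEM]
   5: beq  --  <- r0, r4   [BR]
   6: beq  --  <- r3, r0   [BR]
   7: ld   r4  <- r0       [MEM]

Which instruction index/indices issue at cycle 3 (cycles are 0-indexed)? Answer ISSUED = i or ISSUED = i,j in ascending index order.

ISSUED = 5

[0] i0,i1  ld;or  -- pair
[1] i2,i3  or;sub  -- pair
[2] i4  ld  -- RAW r4
[3] i5  beq  -- no-port BR/BR
[4] i6,i7  beq;ld  -- pair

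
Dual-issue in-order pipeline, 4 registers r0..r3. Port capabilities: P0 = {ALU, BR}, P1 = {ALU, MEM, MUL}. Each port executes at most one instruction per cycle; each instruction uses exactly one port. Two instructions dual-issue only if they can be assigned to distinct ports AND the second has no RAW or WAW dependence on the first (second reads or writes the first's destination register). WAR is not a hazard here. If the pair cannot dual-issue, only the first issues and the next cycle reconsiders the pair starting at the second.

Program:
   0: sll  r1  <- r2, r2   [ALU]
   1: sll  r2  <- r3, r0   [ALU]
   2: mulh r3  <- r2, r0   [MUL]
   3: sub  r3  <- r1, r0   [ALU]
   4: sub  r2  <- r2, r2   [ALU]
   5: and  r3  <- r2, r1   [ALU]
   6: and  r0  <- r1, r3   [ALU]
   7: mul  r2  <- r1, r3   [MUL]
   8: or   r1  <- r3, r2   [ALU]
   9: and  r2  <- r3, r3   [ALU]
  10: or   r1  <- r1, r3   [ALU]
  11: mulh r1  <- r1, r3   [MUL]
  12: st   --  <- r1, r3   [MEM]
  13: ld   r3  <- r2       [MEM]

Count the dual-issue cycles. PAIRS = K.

PAIRS = 4

  cy0 -> i0,i1 (sll+sll) 2-wide
  cy1 -> i2 (mulh) WAW r3
  cy2 -> i3,i4 (sub+sub) 2-wide
  cy3 -> i5 (and) RAW r3
  cy4 -> i6,i7 (and+mul) 2-wide
  cy5 -> i8,i9 (or+and) 2-wide
  cy6 -> i10 (or) RAW+WAW r1
  cy7 -> i11 (mulh) no-port MUL/MEM
  cy8 -> i12 (st) no-port MEM/MEM
  cy9 -> i13 (ld) tail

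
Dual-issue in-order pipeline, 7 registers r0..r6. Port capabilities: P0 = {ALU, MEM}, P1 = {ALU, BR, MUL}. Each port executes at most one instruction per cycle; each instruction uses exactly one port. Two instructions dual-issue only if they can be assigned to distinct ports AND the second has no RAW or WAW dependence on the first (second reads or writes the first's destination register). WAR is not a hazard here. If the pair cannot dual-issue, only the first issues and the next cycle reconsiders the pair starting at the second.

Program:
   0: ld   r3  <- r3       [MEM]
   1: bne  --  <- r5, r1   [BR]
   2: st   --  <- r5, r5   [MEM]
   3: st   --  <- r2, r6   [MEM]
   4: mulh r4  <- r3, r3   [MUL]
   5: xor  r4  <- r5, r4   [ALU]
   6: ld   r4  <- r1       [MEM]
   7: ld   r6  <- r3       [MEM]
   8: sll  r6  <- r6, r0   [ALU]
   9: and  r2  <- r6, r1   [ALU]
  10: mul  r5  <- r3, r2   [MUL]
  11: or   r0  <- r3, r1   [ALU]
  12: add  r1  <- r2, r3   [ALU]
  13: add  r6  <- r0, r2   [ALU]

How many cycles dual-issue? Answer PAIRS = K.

#0 head=0: ld.MEM bne.BR i0+i1 2-wide
#1 head=2: st.MEM i2 no-port MEM/MEM
#2 head=3: st.MEM mulh.MUL i3+i4 2-wide
#3 head=5: xor.ALU i5 WAW r4
#4 head=6: ld.MEM i6 no-port MEM/MEM
#5 head=7: ld.MEM i7 RAW+WAW r6
#6 head=8: sll.ALU i8 RAW r6
#7 head=9: and.ALU i9 RAW r2
#8 head=10: mul.MUL or.ALU i10+i11 2-wide
#9 head=12: add.ALU add.ALU i12+i13 2-wide

PAIRS = 4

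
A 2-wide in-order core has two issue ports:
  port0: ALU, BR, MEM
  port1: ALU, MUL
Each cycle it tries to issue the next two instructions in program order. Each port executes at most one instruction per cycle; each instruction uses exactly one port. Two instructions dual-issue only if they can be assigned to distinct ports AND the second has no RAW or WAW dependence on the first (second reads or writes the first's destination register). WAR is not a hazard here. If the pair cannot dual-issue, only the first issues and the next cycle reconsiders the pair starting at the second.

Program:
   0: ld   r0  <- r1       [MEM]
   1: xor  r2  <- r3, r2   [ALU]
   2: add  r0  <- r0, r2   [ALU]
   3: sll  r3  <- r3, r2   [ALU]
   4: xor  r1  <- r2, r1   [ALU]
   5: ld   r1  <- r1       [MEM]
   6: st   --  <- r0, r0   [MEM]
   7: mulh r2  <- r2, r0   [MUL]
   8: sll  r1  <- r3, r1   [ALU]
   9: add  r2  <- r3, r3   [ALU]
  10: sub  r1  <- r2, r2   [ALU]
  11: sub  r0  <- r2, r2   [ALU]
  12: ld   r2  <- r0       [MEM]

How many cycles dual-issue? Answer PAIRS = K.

PAIRS = 5

[0] i0+i1  ld.MEM+xor.ALU  -- dual
[1] i2+i3  add.ALU+sll.ALU  -- dual
[2] i4  xor.ALU  -- RAW+WAW r1
[3] i5  ld.MEM  -- no-port MEM/MEM
[4] i6+i7  st.MEM+mulh.MUL  -- dual
[5] i8+i9  sll.ALU+add.ALU  -- dual
[6] i10+i11  sub.ALU+sub.ALU  -- dual
[7] i12  ld.MEM  -- tail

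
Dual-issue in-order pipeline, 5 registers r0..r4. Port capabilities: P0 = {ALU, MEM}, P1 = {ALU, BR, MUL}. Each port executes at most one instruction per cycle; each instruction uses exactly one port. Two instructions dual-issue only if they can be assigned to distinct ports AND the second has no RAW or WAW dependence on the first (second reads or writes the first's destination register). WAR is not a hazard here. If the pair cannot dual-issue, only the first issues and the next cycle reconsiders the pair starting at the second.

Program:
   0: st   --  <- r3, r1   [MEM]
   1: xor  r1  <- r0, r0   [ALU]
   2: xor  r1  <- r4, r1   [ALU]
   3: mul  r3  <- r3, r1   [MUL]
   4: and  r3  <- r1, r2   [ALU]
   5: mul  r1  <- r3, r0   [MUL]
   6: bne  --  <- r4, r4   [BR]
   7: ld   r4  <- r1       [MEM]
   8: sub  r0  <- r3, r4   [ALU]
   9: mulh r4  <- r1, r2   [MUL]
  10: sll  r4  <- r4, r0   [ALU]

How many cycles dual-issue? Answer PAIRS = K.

PAIRS = 3

  cy0 -> i0+i1 (st.MEM;xor.ALU) 2-wide
  cy1 -> i2 (xor.ALU) RAW r1
  cy2 -> i3 (mul.MUL) WAW r3
  cy3 -> i4 (and.ALU) RAW r3
  cy4 -> i5 (mul.MUL) no-port MUL/BR
  cy5 -> i6+i7 (bne.BR;ld.MEM) 2-wide
  cy6 -> i8+i9 (sub.ALU;mulh.MUL) 2-wide
  cy7 -> i10 (sll.ALU) tail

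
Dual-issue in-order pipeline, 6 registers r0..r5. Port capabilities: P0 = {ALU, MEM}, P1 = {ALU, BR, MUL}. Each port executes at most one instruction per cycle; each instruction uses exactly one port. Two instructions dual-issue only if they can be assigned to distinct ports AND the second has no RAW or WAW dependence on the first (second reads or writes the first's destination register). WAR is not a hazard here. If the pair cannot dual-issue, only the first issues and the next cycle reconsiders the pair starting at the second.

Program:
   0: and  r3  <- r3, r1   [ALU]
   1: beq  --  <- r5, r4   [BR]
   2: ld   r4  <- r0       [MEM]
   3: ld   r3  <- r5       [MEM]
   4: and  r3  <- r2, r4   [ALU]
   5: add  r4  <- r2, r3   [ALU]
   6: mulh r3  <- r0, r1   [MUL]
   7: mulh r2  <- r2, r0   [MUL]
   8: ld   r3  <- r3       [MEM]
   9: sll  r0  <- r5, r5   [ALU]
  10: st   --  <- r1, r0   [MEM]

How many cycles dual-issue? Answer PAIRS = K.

PAIRS = 3

#0 head=0: and.ALU+beq.BR i0,i1 2-wide
#1 head=2: ld.MEM i2 no-port MEM/MEM
#2 head=3: ld.MEM i3 WAW r3
#3 head=4: and.ALU i4 RAW r3
#4 head=5: add.ALU+mulh.MUL i5,i6 2-wide
#5 head=7: mulh.MUL+ld.MEM i7,i8 2-wide
#6 head=9: sll.ALU i9 RAW r0
#7 head=10: st.MEM i10 tail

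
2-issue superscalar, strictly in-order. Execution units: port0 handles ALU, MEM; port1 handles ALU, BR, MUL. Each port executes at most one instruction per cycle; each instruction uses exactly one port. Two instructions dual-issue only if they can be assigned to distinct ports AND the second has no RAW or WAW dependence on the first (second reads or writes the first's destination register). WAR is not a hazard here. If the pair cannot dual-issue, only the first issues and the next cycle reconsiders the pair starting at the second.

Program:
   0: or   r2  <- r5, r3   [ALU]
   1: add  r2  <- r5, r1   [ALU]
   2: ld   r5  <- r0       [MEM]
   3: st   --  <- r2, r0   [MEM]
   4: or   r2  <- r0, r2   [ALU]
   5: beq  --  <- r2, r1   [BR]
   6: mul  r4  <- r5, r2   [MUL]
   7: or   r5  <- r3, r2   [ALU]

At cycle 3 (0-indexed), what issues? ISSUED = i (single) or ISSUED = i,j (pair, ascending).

  cy0 -> i0 (or) WAW r2
  cy1 -> i1,i2 (add;ld) dual
  cy2 -> i3,i4 (st;or) dual
  cy3 -> i5 (beq) no-port BR/MUL
  cy4 -> i6,i7 (mul;or) dual

ISSUED = 5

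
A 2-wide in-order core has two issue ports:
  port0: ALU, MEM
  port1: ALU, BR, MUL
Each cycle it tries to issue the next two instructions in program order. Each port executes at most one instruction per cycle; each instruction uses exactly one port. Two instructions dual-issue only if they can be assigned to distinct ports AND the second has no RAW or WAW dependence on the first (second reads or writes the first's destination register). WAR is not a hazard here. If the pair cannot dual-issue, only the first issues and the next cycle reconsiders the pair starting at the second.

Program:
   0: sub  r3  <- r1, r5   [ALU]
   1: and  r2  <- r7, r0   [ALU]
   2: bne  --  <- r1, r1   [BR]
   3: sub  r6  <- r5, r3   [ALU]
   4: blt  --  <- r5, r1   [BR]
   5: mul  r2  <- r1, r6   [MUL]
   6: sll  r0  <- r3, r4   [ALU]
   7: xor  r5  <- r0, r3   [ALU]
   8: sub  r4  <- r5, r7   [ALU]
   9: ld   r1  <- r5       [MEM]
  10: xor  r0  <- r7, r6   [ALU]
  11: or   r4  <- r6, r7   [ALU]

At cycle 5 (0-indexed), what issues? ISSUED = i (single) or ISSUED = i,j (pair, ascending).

ISSUED = 8,9

t=0 i0/i1:sub.ALU and.ALU ; pair
t=1 i2/i3:bne.BR sub.ALU ; pair
t=2 i4:blt.BR ; no-port BR/MUL
t=3 i5/i6:mul.MUL sll.ALU ; pair
t=4 i7:xor.ALU ; RAW r5
t=5 i8/i9:sub.ALU ld.MEM ; pair
t=6 i10/i11:xor.ALU or.ALU ; pair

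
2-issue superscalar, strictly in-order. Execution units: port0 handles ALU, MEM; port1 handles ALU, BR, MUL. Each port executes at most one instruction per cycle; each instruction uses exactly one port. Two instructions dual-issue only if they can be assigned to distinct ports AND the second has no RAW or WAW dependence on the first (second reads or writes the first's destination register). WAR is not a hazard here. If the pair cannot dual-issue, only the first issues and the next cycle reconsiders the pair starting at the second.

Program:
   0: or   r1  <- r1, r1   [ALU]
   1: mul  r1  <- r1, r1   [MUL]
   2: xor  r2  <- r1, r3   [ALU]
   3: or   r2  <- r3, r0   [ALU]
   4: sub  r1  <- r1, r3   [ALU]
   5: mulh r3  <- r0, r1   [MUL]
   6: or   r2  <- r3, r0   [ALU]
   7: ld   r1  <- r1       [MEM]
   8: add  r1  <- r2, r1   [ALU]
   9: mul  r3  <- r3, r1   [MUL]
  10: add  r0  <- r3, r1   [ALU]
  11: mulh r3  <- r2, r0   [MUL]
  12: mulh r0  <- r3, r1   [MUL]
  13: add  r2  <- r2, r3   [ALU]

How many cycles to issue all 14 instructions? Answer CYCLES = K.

CYCLES = 11

0. or.ALU @i0  | RAW+WAW r1
1. mul.MUL @i1  | RAW r1
2. xor.ALU @i2  | WAW r2
3. or.ALU/sub.ALU @i3,i4  | dual
4. mulh.MUL @i5  | RAW r3
5. or.ALU/ld.MEM @i6,i7  | dual
6. add.ALU @i8  | RAW r1
7. mul.MUL @i9  | RAW r3
8. add.ALU @i10  | RAW r0
9. mulh.MUL @i11  | no-port MUL/MUL
10. mulh.MUL/add.ALU @i12,i13  | dual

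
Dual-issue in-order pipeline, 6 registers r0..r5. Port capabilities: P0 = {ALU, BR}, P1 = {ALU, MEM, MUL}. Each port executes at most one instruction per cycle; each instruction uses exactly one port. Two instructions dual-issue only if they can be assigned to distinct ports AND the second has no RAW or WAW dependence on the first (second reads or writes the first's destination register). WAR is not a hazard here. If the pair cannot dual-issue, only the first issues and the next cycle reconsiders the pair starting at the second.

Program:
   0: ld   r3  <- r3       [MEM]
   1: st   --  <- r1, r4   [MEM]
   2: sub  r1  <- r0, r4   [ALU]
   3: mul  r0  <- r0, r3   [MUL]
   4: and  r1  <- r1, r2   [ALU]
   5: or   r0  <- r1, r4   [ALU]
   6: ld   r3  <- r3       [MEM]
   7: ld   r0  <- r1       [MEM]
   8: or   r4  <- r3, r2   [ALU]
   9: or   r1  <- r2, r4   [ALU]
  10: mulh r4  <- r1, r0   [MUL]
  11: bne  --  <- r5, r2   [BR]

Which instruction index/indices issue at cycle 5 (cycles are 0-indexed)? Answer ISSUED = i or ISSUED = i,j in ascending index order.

t=0 i0:ld.MEM ; no-port MEM/MEM
t=1 i1+i2:st.MEM sub.ALU ; pair
t=2 i3+i4:mul.MUL and.ALU ; pair
t=3 i5+i6:or.ALU ld.MEM ; pair
t=4 i7+i8:ld.MEM or.ALU ; pair
t=5 i9:or.ALU ; RAW r1
t=6 i10+i11:mulh.MUL bne.BR ; pair

ISSUED = 9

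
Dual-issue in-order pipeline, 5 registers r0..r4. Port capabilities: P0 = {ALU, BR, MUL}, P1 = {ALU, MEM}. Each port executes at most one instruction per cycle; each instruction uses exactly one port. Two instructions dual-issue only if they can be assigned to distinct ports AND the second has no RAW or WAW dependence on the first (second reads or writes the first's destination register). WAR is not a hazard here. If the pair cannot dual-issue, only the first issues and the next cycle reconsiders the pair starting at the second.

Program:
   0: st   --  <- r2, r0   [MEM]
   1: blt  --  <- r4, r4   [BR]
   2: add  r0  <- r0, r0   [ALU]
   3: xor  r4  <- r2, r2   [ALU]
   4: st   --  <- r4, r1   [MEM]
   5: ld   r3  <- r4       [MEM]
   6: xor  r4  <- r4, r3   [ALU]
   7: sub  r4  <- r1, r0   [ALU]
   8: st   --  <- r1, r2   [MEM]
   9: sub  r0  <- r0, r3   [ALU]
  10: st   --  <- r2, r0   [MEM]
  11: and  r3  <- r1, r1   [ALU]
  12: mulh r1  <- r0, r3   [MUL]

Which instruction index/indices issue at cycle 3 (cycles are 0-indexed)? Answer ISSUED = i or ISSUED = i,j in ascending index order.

ISSUED = 5

0. st.MEM+blt.BR @i0,i1  | 2-wide
1. add.ALU+xor.ALU @i2,i3  | 2-wide
2. st.MEM @i4  | no-port MEM/MEM
3. ld.MEM @i5  | RAW r3
4. xor.ALU @i6  | WAW r4
5. sub.ALU+st.MEM @i7,i8  | 2-wide
6. sub.ALU @i9  | RAW r0
7. st.MEM+and.ALU @i10,i11  | 2-wide
8. mulh.MUL @i12  | tail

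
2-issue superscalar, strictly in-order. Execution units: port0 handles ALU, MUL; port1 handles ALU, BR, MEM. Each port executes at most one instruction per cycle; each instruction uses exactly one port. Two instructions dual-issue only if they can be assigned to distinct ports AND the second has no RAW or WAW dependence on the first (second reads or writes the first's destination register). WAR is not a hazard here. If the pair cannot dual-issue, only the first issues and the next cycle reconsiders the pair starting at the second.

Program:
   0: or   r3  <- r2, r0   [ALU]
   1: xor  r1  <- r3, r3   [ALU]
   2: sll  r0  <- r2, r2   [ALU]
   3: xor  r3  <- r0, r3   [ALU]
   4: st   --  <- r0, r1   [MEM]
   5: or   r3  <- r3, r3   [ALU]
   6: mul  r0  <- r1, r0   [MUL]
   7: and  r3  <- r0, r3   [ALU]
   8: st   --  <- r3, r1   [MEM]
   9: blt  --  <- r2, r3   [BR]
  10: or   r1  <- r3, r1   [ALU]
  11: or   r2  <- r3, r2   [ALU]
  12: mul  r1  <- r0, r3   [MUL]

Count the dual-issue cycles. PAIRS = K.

PAIRS = 5

[0] i0  or.ALU  -- RAW r3
[1] i1&i2  xor.ALU;sll.ALU  -- 2-wide
[2] i3&i4  xor.ALU;st.MEM  -- 2-wide
[3] i5&i6  or.ALU;mul.MUL  -- 2-wide
[4] i7  and.ALU  -- RAW r3
[5] i8  st.MEM  -- no-port MEM/BR
[6] i9&i10  blt.BR;or.ALU  -- 2-wide
[7] i11&i12  or.ALU;mul.MUL  -- 2-wide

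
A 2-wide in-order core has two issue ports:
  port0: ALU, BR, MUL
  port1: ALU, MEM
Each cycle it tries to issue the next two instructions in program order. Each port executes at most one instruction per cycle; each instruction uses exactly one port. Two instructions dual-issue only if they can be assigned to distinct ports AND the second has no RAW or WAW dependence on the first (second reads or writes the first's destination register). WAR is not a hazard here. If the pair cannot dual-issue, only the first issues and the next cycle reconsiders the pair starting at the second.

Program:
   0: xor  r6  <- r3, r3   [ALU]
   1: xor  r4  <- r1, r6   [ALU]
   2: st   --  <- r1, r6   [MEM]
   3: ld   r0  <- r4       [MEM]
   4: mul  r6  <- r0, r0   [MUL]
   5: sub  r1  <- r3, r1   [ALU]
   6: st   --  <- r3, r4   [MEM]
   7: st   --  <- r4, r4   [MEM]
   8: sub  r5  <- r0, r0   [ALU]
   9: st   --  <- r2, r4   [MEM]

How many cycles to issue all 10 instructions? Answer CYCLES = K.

[0] i0  xor  -- RAW r6
[1] i1&i2  xor/st  -- 2-wide
[2] i3  ld  -- RAW r0
[3] i4&i5  mul/sub  -- 2-wide
[4] i6  st  -- no-port MEM/MEM
[5] i7&i8  st/sub  -- 2-wide
[6] i9  st  -- tail

CYCLES = 7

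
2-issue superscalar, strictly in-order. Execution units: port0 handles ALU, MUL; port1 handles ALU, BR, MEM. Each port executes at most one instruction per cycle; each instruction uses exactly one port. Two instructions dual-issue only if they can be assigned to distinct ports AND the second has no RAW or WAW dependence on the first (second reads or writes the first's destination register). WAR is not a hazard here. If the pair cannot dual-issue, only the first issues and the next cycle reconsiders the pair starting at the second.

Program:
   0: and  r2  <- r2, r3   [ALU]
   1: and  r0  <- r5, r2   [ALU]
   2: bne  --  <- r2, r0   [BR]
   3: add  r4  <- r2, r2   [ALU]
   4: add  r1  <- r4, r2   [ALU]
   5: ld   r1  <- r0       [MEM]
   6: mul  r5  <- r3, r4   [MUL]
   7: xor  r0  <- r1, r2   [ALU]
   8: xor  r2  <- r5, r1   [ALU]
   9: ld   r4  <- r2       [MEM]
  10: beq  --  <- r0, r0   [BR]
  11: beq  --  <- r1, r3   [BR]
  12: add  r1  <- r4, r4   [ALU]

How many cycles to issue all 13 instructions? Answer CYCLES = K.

CYCLES = 9

  cy0 -> i0 (and) RAW r2
  cy1 -> i1 (and) RAW r0
  cy2 -> i2/i3 (bne;add) dual
  cy3 -> i4 (add) WAW r1
  cy4 -> i5/i6 (ld;mul) dual
  cy5 -> i7/i8 (xor;xor) dual
  cy6 -> i9 (ld) no-port MEM/BR
  cy7 -> i10 (beq) no-port BR/BR
  cy8 -> i11/i12 (beq;add) dual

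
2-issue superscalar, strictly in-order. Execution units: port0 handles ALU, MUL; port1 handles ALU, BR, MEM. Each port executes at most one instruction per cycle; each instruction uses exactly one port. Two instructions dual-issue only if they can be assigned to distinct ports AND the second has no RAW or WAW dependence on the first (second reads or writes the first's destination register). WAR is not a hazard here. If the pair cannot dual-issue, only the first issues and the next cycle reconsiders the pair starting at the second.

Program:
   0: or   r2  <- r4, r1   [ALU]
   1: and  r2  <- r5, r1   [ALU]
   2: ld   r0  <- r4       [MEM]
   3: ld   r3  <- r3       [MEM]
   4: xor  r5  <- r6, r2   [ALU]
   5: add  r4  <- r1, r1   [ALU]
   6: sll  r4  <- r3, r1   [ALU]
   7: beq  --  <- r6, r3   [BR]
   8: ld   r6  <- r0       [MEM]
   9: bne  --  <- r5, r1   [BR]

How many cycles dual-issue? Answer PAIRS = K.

  cy0 -> i0 (or) WAW r2
  cy1 -> i1+i2 (and+ld) pair
  cy2 -> i3+i4 (ld+xor) pair
  cy3 -> i5 (add) WAW r4
  cy4 -> i6+i7 (sll+beq) pair
  cy5 -> i8 (ld) no-port MEM/BR
  cy6 -> i9 (bne) tail

PAIRS = 3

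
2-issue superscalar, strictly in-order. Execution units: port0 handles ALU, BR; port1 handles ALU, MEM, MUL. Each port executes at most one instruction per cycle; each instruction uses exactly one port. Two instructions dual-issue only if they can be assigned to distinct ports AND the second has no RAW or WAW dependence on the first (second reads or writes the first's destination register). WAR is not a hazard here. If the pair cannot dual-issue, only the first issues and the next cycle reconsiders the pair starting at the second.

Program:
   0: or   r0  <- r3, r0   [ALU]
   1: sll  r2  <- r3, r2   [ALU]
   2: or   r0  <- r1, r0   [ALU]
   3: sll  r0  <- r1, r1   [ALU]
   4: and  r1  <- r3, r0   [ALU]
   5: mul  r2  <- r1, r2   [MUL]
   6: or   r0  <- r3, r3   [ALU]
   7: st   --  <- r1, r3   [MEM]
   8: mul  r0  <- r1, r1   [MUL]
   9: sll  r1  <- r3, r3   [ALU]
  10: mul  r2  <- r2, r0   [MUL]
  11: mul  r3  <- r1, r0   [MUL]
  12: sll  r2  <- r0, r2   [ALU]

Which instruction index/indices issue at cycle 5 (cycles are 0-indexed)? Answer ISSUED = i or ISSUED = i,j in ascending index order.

[0] i0+i1  or sll  -- pair
[1] i2  or  -- WAW r0
[2] i3  sll  -- RAW r0
[3] i4  and  -- RAW r1
[4] i5+i6  mul or  -- pair
[5] i7  st  -- no-port MEM/MUL
[6] i8+i9  mul sll  -- pair
[7] i10  mul  -- no-port MUL/MUL
[8] i11+i12  mul sll  -- pair

ISSUED = 7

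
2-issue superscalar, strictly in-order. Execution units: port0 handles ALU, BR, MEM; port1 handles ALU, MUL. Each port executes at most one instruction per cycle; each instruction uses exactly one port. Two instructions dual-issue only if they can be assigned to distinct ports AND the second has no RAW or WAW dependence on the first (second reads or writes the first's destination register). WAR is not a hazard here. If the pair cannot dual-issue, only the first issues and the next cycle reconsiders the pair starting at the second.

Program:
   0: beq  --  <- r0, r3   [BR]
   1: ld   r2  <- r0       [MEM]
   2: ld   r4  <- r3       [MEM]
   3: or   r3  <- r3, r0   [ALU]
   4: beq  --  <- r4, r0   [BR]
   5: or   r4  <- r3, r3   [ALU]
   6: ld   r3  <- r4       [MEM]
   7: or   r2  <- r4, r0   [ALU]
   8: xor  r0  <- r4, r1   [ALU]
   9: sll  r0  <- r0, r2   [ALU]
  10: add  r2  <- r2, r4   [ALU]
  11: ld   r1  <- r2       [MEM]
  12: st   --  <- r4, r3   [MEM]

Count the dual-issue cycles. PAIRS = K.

t=0 i0:beq ; no-port BR/MEM
t=1 i1:ld ; no-port MEM/MEM
t=2 i2,i3:ld;or ; dual
t=3 i4,i5:beq;or ; dual
t=4 i6,i7:ld;or ; dual
t=5 i8:xor ; RAW+WAW r0
t=6 i9,i10:sll;add ; dual
t=7 i11:ld ; no-port MEM/MEM
t=8 i12:st ; tail

PAIRS = 4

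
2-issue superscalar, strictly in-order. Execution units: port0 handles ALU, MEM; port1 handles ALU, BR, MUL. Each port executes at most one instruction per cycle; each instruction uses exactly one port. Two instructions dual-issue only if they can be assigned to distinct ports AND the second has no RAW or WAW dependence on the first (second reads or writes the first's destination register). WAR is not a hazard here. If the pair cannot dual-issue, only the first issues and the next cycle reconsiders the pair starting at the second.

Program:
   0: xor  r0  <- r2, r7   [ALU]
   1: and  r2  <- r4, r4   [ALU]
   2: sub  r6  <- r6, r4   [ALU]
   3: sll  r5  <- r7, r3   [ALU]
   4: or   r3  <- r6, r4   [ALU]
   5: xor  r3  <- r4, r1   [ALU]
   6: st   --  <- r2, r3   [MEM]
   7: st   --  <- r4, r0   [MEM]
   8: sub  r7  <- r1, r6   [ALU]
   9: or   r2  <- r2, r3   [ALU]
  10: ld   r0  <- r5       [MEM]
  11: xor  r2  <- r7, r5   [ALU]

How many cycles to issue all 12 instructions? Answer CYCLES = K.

CYCLES = 8

0. xor+and @i0,i1  | 2-wide
1. sub+sll @i2,i3  | 2-wide
2. or @i4  | WAW r3
3. xor @i5  | RAW r3
4. st @i6  | no-port MEM/MEM
5. st+sub @i7,i8  | 2-wide
6. or+ld @i9,i10  | 2-wide
7. xor @i11  | tail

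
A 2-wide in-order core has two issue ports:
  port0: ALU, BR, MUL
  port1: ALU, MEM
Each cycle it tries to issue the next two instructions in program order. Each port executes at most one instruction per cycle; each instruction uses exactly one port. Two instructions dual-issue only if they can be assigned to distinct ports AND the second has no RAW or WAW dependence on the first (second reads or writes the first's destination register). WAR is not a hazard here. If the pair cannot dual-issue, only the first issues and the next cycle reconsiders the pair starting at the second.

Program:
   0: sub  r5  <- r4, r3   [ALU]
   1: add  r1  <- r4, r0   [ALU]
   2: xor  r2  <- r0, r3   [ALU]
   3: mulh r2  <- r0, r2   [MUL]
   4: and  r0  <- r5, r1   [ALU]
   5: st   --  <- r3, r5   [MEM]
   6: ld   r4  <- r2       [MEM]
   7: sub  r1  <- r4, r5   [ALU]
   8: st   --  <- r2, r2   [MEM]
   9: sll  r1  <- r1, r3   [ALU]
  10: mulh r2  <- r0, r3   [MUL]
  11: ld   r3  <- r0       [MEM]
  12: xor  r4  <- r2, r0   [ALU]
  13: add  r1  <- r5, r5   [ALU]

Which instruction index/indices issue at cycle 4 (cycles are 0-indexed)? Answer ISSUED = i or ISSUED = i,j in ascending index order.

ISSUED = 6

t=0 i0,i1:sub;add ; dual
t=1 i2:xor ; RAW+WAW r2
t=2 i3,i4:mulh;and ; dual
t=3 i5:st ; no-port MEM/MEM
t=4 i6:ld ; RAW r4
t=5 i7,i8:sub;st ; dual
t=6 i9,i10:sll;mulh ; dual
t=7 i11,i12:ld;xor ; dual
t=8 i13:add ; tail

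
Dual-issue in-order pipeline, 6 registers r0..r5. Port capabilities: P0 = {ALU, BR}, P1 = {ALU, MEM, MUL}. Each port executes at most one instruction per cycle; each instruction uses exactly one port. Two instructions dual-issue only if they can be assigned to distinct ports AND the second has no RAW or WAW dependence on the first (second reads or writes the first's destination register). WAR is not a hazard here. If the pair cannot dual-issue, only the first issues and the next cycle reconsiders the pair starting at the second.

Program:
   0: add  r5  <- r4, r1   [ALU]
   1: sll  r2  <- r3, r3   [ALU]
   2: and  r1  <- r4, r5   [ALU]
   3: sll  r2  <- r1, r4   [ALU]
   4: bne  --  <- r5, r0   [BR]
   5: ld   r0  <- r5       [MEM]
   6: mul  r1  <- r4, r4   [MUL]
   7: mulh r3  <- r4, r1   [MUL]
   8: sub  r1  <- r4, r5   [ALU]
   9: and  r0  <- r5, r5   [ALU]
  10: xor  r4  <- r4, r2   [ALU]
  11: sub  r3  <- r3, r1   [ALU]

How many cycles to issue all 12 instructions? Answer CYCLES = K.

CYCLES = 8

  cy0 -> i0+i1 (add/sll) pair
  cy1 -> i2 (and) RAW r1
  cy2 -> i3+i4 (sll/bne) pair
  cy3 -> i5 (ld) no-port MEM/MUL
  cy4 -> i6 (mul) no-port MUL/MUL
  cy5 -> i7+i8 (mulh/sub) pair
  cy6 -> i9+i10 (and/xor) pair
  cy7 -> i11 (sub) tail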